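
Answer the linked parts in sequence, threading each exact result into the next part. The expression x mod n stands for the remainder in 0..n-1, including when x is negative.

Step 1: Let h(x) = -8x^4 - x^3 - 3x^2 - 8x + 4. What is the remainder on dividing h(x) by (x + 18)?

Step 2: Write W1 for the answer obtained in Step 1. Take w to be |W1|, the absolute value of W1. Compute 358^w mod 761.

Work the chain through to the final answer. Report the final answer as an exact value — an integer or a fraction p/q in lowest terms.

Step 1: remainder = value at the root: -8*(-18)^4 - 1*(-18)^3 - 3*(-18)^2 - 8*(-18)^1 + 4 = (-839808) + (5832) + (-972) + (144) + (4) = -834800; answer -834800
Step 2: W1 = -834800; w = 834800; squarings mod 761: 358^1=358, 358^2=316, 358^4=165, 358^8=590, 358^16=323, 358^32=72, 358^64=618, 358^128=663, 358^256=472, 358^512=572, 358^1024=715, 358^2048=594, 358^4096=493, 358^8192=290, 358^16384=390, 358^32768=661, 358^65536=107, 358^131072=34, 358^262144=395, 358^524288=20; 358^834800 = 358^16 * 358^32 * 358^64 * 358^128 * 358^1024 * 358^2048 * 358^4096 * 358^8192 * 358^32768 * 358^262144 * 358^524288 = 233 (mod 761); answer 233

233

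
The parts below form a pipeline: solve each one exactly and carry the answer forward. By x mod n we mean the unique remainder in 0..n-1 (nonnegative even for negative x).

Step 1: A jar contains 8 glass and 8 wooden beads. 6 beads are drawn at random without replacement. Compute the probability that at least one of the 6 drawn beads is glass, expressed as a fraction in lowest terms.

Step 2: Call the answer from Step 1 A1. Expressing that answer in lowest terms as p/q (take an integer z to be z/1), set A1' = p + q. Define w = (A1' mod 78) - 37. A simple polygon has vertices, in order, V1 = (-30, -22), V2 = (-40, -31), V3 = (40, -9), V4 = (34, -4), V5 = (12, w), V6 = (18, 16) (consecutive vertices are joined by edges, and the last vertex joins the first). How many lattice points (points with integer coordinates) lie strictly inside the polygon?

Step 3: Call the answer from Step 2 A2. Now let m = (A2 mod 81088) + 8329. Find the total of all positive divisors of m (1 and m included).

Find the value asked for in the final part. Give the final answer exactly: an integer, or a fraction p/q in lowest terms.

Step 1: total draws C(16,6) = 8008; complement C(8,6) = 28; favorable 8008 - 28 = 7980; P = 285/286; answer 285/286
Step 2: A1 = 285/286; threaded value p + q = 571; w = -12; cross terms: (-30*-31 - -40*-22)=50, (-40*-9 - 40*-31)=1600, (40*-4 - 34*-9)=146, (34*-12 - 12*-4)=-360, (12*16 - 18*-12)=408, (18*-22 - -30*16)=84; twice the area = |1928| = 1928; area = 964; boundary points = 1 + 2 + 1 + 2 + 2 + 2 = 10; strictly interior points = area - boundary/2 + 1 = 960; answer 960
Step 3: A2 = 960; m = 9289; 9289 = 7 * 1327; sigma = (1 + 7) * (1 + 1327) = 8 * 1328 = 10624; answer 10624

10624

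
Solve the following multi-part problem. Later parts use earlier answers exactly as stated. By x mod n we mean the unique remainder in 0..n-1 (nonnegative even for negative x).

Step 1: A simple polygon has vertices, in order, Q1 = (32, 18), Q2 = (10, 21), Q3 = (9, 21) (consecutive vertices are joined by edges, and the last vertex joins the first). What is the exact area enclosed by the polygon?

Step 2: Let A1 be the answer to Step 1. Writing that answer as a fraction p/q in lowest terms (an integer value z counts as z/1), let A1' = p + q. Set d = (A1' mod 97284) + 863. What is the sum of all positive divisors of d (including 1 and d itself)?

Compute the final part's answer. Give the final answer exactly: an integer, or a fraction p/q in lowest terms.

Step 1: cross terms: (32*21 - 10*18)=492, (10*21 - 9*21)=21, (9*18 - 32*21)=-510; twice the area = |3| = 3; area = 3/2; answer 3/2
Step 2: A1 = 3/2; threaded value p + q = 5; d = 868; 868 = 2^2 * 7 * 31; sigma = (1 + 2 + 4) * (1 + 7) * (1 + 31) = 7 * 8 * 32 = 1792; answer 1792

1792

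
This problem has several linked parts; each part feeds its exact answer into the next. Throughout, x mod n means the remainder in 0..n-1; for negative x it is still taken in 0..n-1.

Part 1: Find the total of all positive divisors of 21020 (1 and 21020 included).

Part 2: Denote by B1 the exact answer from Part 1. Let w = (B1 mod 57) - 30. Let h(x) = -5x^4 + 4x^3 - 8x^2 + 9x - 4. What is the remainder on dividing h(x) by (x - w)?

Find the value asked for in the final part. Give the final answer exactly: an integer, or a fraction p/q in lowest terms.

-1013170

Part 1: 21020 = 2^2 * 5 * 1051; sigma = (1 + 2 + 4) * (1 + 5) * (1 + 1051) = 7 * 6 * 1052 = 44184; answer 44184
Part 2: B1 = 44184; w = -21; remainder = value at the root: -5*(-21)^4 + 4*(-21)^3 - 8*(-21)^2 + 9*(-21)^1 - 4 = (-972405) + (-37044) + (-3528) + (-189) + (-4) = -1013170; answer -1013170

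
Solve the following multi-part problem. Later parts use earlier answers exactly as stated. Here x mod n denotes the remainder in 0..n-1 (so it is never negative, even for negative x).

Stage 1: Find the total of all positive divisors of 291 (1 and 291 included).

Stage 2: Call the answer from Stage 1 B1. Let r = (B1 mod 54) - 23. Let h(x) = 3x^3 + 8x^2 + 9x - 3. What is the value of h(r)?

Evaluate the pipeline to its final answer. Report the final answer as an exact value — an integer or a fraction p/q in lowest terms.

-1623

Stage 1: 291 = 3 * 97; sigma = (1 + 3) * (1 + 97) = 4 * 98 = 392; answer 392
Stage 2: B1 = 392; r = -9; 3*(-9)^3 + 8*(-9)^2 + 9*(-9)^1 - 3 = (-2187) + (648) + (-81) + (-3) = -1623; answer -1623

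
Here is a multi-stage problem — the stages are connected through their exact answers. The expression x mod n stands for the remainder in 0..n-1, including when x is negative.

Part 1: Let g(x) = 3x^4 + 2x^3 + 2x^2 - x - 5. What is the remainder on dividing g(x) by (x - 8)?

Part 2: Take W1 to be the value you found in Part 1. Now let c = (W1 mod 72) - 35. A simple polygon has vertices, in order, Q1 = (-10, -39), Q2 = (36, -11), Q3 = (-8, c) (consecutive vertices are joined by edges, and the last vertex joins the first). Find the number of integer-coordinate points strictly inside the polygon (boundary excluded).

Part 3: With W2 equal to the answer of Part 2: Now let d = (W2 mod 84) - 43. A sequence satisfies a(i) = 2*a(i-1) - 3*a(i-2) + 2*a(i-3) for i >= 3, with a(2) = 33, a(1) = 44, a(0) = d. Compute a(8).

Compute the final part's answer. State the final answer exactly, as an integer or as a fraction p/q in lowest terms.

-311

Part 1: remainder = value at the root: 3*(8)^4 + 2*(8)^3 + 2*(8)^2 - 1*(8)^1 - 5 = (12288) + (1024) + (128) + (-8) + (-5) = 13427; answer 13427
Part 2: W1 = 13427; c = 0; cross terms: (-10*-11 - 36*-39)=1514, (36*0 - -8*-11)=-88, (-8*-39 - -10*0)=312; twice the area = |1738| = 1738; area = 869; boundary points = 2 + 11 + 1 = 14; strictly interior points = area - boundary/2 + 1 = 863; answer 863
Part 3: W2 = 863; d = -20; a(3) = 2*(33) - 3*(44) + 2*(-20) = -106; iterating: a(3)=-106, a(4)=-223, a(5)=-62, a(6)=333, a(7)=406, a(8)=-311; answer -311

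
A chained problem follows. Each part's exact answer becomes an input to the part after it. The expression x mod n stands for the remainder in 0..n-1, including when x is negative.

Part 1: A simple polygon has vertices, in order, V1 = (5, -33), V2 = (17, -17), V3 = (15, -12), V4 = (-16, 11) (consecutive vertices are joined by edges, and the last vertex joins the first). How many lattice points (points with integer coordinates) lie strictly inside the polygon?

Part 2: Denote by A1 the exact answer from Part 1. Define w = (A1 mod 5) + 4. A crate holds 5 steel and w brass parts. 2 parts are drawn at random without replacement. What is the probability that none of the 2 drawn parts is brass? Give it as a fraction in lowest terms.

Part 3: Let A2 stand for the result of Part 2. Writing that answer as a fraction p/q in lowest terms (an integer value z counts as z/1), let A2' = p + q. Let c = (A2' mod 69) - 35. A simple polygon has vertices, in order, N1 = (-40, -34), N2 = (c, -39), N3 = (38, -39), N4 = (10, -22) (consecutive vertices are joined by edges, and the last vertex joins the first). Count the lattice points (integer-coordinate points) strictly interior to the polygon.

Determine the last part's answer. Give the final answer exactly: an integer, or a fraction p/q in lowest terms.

Part 1: cross terms: (5*-17 - 17*-33)=476, (17*-12 - 15*-17)=51, (15*11 - -16*-12)=-27, (-16*-33 - 5*11)=473; twice the area = |973| = 973; area = 973/2; boundary points = 4 + 1 + 1 + 1 = 7; strictly interior points = area - boundary/2 + 1 = 484; answer 484
Part 2: A1 = 484; w = 8; total draws C(13,2) = 78; favorable C(5,2) = 10; P = 5/39; answer 5/39
Part 3: A2 = 5/39; threaded value p + q = 44; c = 9; cross terms: (-40*-39 - 9*-34)=1866, (9*-39 - 38*-39)=1131, (38*-22 - 10*-39)=-446, (10*-34 - -40*-22)=-1220; twice the area = |1331| = 1331; area = 1331/2; boundary points = 1 + 29 + 1 + 2 = 33; strictly interior points = area - boundary/2 + 1 = 650; answer 650

650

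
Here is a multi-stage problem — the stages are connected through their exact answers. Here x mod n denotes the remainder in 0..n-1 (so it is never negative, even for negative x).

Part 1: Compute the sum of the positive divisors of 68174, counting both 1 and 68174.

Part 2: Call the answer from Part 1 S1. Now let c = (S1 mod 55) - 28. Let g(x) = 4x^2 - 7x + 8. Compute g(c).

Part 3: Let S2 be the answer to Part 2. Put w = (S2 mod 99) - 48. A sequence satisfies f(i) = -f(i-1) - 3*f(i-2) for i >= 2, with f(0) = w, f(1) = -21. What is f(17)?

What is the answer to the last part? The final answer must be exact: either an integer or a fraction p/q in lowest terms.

-512421

Part 1: 68174 = 2 * 89 * 383; sigma = (1 + 2) * (1 + 89) * (1 + 383) = 3 * 90 * 384 = 103680; answer 103680
Part 2: S1 = 103680; c = -23; 4*(-23)^2 - 7*(-23)^1 + 8 = (2116) + (161) + (8) = 2285; answer 2285
Part 3: S2 = 2285; w = -40; f(2) = -1*(-21) - 3*(-40) = 141; iterating: f(2)=141, f(3)=-78, f(4)=-345, f(5)=579, f(6)=456, f(7)=-2193, f(8)=825, f(9)=5754, f(10)=-8229, f(11)=-9033, f(12)=33720, f(13)=-6621, f(14)=-94539, f(15)=114402, f(16)=169215, f(17)=-512421; answer -512421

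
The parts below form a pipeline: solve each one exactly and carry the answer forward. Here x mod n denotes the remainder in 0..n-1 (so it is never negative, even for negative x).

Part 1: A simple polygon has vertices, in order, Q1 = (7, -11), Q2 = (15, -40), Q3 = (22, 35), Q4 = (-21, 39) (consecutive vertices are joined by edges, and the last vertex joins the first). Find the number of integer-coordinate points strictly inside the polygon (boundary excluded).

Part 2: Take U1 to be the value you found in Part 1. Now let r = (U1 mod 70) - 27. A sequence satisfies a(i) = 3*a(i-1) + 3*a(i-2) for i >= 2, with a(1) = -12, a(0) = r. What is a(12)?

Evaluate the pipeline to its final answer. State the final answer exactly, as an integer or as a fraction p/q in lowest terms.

Part 1: cross terms: (7*-40 - 15*-11)=-115, (15*35 - 22*-40)=1405, (22*39 - -21*35)=1593, (-21*-11 - 7*39)=-42; twice the area = |2841| = 2841; area = 2841/2; boundary points = 1 + 1 + 1 + 2 = 5; strictly interior points = area - boundary/2 + 1 = 1419; answer 1419
Part 2: U1 = 1419; r = -8; a(2) = 3*(-12) + 3*(-8) = -60; iterating: a(2)=-60, a(3)=-216, a(4)=-828, a(5)=-3132, a(6)=-11880, a(7)=-45036, a(8)=-170748, a(9)=-647352, a(10)=-2454300, a(11)=-9304956, a(12)=-35277768; answer -35277768

-35277768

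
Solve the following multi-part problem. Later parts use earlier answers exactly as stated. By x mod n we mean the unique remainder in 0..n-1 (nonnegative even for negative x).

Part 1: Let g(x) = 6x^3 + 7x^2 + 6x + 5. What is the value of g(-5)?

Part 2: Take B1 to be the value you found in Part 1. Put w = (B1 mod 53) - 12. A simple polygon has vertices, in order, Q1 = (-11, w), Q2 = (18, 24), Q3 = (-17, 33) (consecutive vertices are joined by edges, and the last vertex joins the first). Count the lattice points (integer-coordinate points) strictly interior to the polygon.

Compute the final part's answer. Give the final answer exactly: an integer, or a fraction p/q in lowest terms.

115

Part 1: 6*(-5)^3 + 7*(-5)^2 + 6*(-5)^1 + 5 = (-750) + (175) + (-30) + (5) = -600; answer -600
Part 2: B1 = -600; w = 24; cross terms: (-11*24 - 18*24)=-696, (18*33 - -17*24)=1002, (-17*24 - -11*33)=-45; twice the area = |261| = 261; area = 261/2; boundary points = 29 + 1 + 3 = 33; strictly interior points = area - boundary/2 + 1 = 115; answer 115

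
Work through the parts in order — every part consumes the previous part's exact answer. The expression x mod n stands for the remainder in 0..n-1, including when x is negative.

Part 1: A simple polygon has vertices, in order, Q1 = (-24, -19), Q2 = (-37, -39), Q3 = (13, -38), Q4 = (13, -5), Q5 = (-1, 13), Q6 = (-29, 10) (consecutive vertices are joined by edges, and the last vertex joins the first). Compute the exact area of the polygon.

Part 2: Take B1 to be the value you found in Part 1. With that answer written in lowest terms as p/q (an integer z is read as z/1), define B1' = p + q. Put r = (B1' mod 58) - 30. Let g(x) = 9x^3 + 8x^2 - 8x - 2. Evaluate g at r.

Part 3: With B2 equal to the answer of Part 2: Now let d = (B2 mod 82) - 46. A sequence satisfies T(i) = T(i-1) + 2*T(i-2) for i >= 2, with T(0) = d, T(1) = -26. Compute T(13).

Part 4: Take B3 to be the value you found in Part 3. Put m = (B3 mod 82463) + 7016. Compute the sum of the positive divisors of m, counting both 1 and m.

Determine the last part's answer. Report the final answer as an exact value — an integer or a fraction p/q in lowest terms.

Part 1: cross terms: (-24*-39 - -37*-19)=233, (-37*-38 - 13*-39)=1913, (13*-5 - 13*-38)=429, (13*13 - -1*-5)=164, (-1*10 - -29*13)=367, (-29*-19 - -24*10)=791; twice the area = |3897| = 3897; area = 3897/2; answer 3897/2
Part 2: B1 = 3897/2; threaded value p + q = 3899; r = -17; 9*(-17)^3 + 8*(-17)^2 - 8*(-17)^1 - 2 = (-44217) + (2312) + (136) + (-2) = -41771; answer -41771
Part 3: B2 = -41771; d = 3; T(2) = 1*(-26) + 2*(3) = -20; iterating: T(2)=-20, T(3)=-72, T(4)=-112, T(5)=-256, T(6)=-480, T(7)=-992, T(8)=-1952, T(9)=-3936, T(10)=-7840, T(11)=-15712, T(12)=-31392, T(13)=-62816; answer -62816
Part 4: B3 = -62816; m = 26663; 26663 = 7 * 13 * 293; sigma = (1 + 7) * (1 + 13) * (1 + 293) = 8 * 14 * 294 = 32928; answer 32928

32928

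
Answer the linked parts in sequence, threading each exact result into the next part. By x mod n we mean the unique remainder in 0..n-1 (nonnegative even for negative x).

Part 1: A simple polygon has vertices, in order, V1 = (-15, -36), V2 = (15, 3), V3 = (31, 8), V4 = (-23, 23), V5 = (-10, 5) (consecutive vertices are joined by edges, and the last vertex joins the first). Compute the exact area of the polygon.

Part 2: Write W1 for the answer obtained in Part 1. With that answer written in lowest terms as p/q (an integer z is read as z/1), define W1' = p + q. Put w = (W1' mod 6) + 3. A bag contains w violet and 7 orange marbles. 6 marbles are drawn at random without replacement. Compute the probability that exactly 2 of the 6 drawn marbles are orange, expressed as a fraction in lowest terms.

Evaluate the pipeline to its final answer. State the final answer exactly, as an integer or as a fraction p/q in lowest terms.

Part 1: cross terms: (-15*3 - 15*-36)=495, (15*8 - 31*3)=27, (31*23 - -23*8)=897, (-23*5 - -10*23)=115, (-10*-36 - -15*5)=435; twice the area = |1969| = 1969; area = 1969/2; answer 1969/2
Part 2: W1 = 1969/2; threaded value p + q = 1971; w = 6; total draws C(13,6) = 1716; favorable C(7,2)*C(6,4) = 315; P = 105/572; answer 105/572

105/572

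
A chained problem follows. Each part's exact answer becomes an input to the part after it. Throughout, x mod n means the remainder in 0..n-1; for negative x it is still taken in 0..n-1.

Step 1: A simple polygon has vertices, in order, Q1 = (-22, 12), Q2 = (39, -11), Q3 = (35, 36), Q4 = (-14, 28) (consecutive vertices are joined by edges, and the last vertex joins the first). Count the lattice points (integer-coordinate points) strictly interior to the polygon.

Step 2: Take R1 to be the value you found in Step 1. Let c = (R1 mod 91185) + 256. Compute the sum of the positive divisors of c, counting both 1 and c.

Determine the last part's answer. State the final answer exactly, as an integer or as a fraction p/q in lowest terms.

2000

Step 1: cross terms: (-22*-11 - 39*12)=-226, (39*36 - 35*-11)=1789, (35*28 - -14*36)=1484, (-14*12 - -22*28)=448; twice the area = |3495| = 3495; area = 3495/2; boundary points = 1 + 1 + 1 + 8 = 11; strictly interior points = area - boundary/2 + 1 = 1743; answer 1743
Step 2: R1 = 1743; c = 1999; 1999 is prime, so its only divisors are 1 and 1999; sigma = 1 + 1999 = 2000; answer 2000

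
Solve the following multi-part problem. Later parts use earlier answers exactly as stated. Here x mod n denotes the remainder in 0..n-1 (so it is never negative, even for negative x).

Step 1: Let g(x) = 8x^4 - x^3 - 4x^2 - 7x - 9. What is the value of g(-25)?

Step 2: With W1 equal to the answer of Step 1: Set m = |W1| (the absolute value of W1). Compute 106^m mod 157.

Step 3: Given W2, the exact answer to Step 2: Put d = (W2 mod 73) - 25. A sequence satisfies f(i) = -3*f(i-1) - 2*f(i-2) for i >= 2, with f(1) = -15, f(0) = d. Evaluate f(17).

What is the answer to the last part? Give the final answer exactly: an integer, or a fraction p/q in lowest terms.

Step 1: 8*(-25)^4 - 1*(-25)^3 - 4*(-25)^2 - 7*(-25)^1 - 9 = (3125000) + (15625) + (-2500) + (175) + (-9) = 3138291; answer 3138291
Step 2: W1 = 3138291; m = 3138291; squarings mod 157: 106^1=106, 106^2=89, 106^4=71, 106^8=17, 106^16=132, 106^32=154, 106^64=9, 106^128=81, 106^256=124, 106^512=147, 106^1024=100, 106^2048=109, 106^4096=106, 106^8192=89, 106^16384=71, 106^32768=17, 106^65536=132, 106^131072=154, 106^262144=9, 106^524288=81, 106^1048576=124, 106^2097152=147; 106^3138291 = 106^1 * 106^2 * 106^16 * 106^32 * 106^64 * 106^128 * 106^512 * 106^8192 * 106^16384 * 106^32768 * 106^65536 * 106^131072 * 106^262144 * 106^524288 * 106^2097152 = 1 (mod 157); answer 1
Step 3: W2 = 1; d = -24; f(2) = -3*(-15) - 2*(-24) = 93; iterating: f(2)=93, f(3)=-249, f(4)=561, f(5)=-1185, f(6)=2433, f(7)=-4929, f(8)=9921, f(9)=-19905, f(10)=39873, f(11)=-79809, f(12)=159681, f(13)=-319425, f(14)=638913, f(15)=-1277889, f(16)=2555841, f(17)=-5111745; answer -5111745

-5111745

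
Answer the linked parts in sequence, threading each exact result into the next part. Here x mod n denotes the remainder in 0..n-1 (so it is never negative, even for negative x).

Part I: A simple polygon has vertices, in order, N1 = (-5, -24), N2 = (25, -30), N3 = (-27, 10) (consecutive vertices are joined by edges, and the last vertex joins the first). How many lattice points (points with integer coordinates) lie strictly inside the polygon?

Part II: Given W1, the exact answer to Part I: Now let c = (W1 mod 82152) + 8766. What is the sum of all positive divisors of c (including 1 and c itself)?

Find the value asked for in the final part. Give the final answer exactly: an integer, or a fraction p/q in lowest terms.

12672

Part I: cross terms: (-5*-30 - 25*-24)=750, (25*10 - -27*-30)=-560, (-27*-24 - -5*10)=698; twice the area = |888| = 888; area = 444; boundary points = 6 + 4 + 2 = 12; strictly interior points = area - boundary/2 + 1 = 439; answer 439
Part II: W1 = 439; c = 9205; 9205 = 5 * 7 * 263; sigma = (1 + 5) * (1 + 7) * (1 + 263) = 6 * 8 * 264 = 12672; answer 12672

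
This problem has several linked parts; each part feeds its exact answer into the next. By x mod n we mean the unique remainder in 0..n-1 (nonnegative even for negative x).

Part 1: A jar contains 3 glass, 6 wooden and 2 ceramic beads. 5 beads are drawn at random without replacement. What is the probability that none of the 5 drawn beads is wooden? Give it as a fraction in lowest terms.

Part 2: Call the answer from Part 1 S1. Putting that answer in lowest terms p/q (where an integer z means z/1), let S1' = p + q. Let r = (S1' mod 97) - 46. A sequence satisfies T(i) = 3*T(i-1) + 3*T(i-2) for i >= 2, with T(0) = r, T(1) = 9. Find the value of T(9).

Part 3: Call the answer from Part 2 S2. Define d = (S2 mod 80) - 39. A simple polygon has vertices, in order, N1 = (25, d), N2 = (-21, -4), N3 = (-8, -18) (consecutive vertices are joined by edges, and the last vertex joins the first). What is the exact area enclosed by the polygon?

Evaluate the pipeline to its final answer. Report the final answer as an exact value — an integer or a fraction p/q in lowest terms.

153

Part 1: total draws C(11,5) = 462; favorable C(5,5) = 1; P = 1/462; answer 1/462
Part 2: S1 = 1/462; threaded value p + q = 463; r = 29; T(2) = 3*(9) + 3*(29) = 114; iterating: T(2)=114, T(3)=369, T(4)=1449, T(5)=5454, T(6)=20709, T(7)=78489, T(8)=297594, T(9)=1128249; answer 1128249
Part 3: S2 = 1128249; d = -30; cross terms: (25*-4 - -21*-30)=-730, (-21*-18 - -8*-4)=346, (-8*-30 - 25*-18)=690; twice the area = |306| = 306; area = 153; answer 153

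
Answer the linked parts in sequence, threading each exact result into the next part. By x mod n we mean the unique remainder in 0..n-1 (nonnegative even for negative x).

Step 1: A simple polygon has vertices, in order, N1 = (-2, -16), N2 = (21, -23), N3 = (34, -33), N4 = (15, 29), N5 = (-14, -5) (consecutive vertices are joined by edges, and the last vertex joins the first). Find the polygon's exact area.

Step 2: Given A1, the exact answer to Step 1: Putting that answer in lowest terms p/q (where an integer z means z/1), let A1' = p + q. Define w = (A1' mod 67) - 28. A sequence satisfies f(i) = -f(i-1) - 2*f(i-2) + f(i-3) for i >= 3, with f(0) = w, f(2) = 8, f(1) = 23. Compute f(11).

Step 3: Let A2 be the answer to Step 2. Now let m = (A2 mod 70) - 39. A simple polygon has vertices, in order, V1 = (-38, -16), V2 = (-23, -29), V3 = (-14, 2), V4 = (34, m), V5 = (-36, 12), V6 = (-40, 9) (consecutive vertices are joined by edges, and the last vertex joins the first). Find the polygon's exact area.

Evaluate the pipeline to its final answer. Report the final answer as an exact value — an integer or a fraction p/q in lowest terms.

902

Step 1: cross terms: (-2*-23 - 21*-16)=382, (21*-33 - 34*-23)=89, (34*29 - 15*-33)=1481, (15*-5 - -14*29)=331, (-14*-16 - -2*-5)=214; twice the area = |2497| = 2497; area = 2497/2; answer 2497/2
Step 2: A1 = 2497/2; threaded value p + q = 2499; w = -8; f(3) = -1*(8) - 2*(23) + 1*(-8) = -62; iterating: f(3)=-62, f(4)=69, f(5)=63, f(6)=-263, f(7)=206, f(8)=383, f(9)=-1058, f(10)=498, f(11)=2001; answer 2001
Step 3: A2 = 2001; m = 2; cross terms: (-38*-29 - -23*-16)=734, (-23*2 - -14*-29)=-452, (-14*2 - 34*2)=-96, (34*12 - -36*2)=480, (-36*9 - -40*12)=156, (-40*-16 - -38*9)=982; twice the area = |1804| = 1804; area = 902; answer 902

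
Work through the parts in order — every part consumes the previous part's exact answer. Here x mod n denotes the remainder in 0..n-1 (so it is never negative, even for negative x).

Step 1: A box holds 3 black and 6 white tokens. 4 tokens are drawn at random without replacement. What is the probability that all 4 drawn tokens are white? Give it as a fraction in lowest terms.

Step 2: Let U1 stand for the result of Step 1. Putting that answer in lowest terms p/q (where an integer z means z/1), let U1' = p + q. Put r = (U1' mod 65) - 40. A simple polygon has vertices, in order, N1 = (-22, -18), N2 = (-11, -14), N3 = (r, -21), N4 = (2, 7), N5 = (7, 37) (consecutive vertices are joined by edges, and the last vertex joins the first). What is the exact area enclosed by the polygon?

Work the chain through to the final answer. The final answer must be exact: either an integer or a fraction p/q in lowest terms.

Step 1: total draws C(9,4) = 126; favorable C(6,4) = 15; P = 5/42; answer 5/42
Step 2: U1 = 5/42; threaded value p + q = 47; r = 7; cross terms: (-22*-14 - -11*-18)=110, (-11*-21 - 7*-14)=329, (7*7 - 2*-21)=91, (2*37 - 7*7)=25, (7*-18 - -22*37)=688; twice the area = |1243| = 1243; area = 1243/2; answer 1243/2

1243/2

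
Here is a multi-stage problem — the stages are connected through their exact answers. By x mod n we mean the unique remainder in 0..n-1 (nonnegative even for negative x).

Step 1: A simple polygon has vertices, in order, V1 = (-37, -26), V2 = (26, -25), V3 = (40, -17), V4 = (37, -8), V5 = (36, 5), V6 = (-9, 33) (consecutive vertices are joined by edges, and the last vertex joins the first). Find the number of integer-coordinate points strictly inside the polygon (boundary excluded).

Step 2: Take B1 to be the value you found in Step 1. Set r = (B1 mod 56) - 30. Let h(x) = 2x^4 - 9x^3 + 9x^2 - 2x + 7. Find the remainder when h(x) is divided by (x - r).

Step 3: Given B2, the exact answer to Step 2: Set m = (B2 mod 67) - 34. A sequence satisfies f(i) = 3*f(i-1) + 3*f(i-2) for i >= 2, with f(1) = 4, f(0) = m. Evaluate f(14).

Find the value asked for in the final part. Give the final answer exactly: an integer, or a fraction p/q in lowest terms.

395219331

Step 1: cross terms: (-37*-25 - 26*-26)=1601, (26*-17 - 40*-25)=558, (40*-8 - 37*-17)=309, (37*5 - 36*-8)=473, (36*33 - -9*5)=1233, (-9*-26 - -37*33)=1455; twice the area = |5629| = 5629; area = 5629/2; boundary points = 1 + 2 + 3 + 1 + 1 + 1 = 9; strictly interior points = area - boundary/2 + 1 = 2811; answer 2811
Step 2: B1 = 2811; r = -19; remainder = value at the root: 2*(-19)^4 - 9*(-19)^3 + 9*(-19)^2 - 2*(-19)^1 + 7 = (260642) + (61731) + (3249) + (38) + (7) = 325667; answer 325667
Step 3: B2 = 325667; m = 13; f(2) = 3*(4) + 3*(13) = 51; iterating: f(2)=51, f(3)=165, f(4)=648, f(5)=2439, f(6)=9261, f(7)=35100, f(8)=133083, f(9)=504549, f(10)=1912896, f(11)=7252335, f(12)=27495693, f(13)=104244084, f(14)=395219331; answer 395219331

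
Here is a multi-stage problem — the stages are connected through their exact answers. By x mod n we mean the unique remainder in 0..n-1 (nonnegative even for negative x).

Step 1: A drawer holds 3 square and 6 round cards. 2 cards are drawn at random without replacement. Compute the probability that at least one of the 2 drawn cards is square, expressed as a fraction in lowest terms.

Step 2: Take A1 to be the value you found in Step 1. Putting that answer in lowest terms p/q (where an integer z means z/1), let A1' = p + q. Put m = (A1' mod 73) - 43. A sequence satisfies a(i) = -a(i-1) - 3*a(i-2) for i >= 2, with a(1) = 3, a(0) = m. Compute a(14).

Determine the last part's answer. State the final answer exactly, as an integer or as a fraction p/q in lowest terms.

Step 1: total draws C(9,2) = 36; complement C(6,2) = 15; favorable 36 - 15 = 21; P = 7/12; answer 7/12
Step 2: A1 = 7/12; threaded value p + q = 19; m = -24; a(2) = -1*(3) - 3*(-24) = 69; iterating: a(2)=69, a(3)=-78, a(4)=-129, a(5)=363, a(6)=24, a(7)=-1113, a(8)=1041, a(9)=2298, a(10)=-5421, a(11)=-1473, a(12)=17736, a(13)=-13317, a(14)=-39891; answer -39891

-39891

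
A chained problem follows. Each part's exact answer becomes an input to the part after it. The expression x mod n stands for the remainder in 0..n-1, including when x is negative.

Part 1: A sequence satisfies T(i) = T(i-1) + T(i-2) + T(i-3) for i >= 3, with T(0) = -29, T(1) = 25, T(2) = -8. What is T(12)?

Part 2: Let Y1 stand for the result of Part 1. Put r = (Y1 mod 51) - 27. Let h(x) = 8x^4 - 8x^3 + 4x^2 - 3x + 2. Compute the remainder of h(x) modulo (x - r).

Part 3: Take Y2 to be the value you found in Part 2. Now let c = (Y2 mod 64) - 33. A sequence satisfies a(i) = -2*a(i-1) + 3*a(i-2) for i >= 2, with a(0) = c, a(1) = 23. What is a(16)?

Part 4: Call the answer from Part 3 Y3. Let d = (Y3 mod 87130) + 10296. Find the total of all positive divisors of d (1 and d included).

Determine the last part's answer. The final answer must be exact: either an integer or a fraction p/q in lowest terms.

48000

Part 1: T(3) = 1*(-8) + 1*(25) + 1*(-29) = -12; iterating: T(3)=-12, T(4)=5, T(5)=-15, T(6)=-22, T(7)=-32, T(8)=-69, T(9)=-123, T(10)=-224, T(11)=-416, T(12)=-763; answer -763
Part 2: Y1 = -763; r = -25; remainder = value at the root: 8*(-25)^4 - 8*(-25)^3 + 4*(-25)^2 - 3*(-25)^1 + 2 = (3125000) + (125000) + (2500) + (75) + (2) = 3252577; answer 3252577
Part 3: Y2 = 3252577; c = 0; a(2) = -2*(23) + 3*(0) = -46; iterating: a(2)=-46, a(3)=161, a(4)=-460, a(5)=1403, a(6)=-4186, a(7)=12581, a(8)=-37720, a(9)=113183, a(10)=-339526, a(11)=1018601, a(12)=-3055780, a(13)=9167363, a(14)=-27502066, a(15)=82506221, a(16)=-247518640; answer -247518640
Part 4: Y3 = -247518640; d = 27986; 27986 = 2 * 7 * 1999; sigma = (1 + 2) * (1 + 7) * (1 + 1999) = 3 * 8 * 2000 = 48000; answer 48000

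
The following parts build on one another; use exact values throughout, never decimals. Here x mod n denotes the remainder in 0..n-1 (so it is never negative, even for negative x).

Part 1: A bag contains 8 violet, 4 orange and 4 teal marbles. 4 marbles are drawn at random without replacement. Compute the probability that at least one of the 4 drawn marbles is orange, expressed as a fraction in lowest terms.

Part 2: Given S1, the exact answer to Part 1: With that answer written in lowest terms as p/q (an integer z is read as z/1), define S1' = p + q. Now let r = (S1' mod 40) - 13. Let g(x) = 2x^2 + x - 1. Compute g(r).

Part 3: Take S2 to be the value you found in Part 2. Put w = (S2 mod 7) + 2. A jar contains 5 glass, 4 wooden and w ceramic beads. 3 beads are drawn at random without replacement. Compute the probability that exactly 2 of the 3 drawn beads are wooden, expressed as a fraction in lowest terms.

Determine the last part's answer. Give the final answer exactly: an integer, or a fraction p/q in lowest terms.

27/143

Part 1: total draws C(16,4) = 1820; complement C(12,4) = 495; favorable 1820 - 495 = 1325; P = 265/364; answer 265/364
Part 2: S1 = 265/364; threaded value p + q = 629; r = 16; 2*(16)^2 + 1*(16)^1 - 1 = (512) + (16) + (-1) = 527; answer 527
Part 3: S2 = 527; w = 4; total draws C(13,3) = 286; favorable C(4,2)*C(9,1) = 54; P = 27/143; answer 27/143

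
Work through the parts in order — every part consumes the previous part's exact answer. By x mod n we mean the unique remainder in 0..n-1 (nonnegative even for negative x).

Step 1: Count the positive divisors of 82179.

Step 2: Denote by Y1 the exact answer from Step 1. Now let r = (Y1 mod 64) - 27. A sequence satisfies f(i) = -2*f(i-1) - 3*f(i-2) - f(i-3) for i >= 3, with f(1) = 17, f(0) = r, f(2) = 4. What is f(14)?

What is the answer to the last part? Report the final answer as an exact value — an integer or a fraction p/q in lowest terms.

-323

Step 1: 82179 = 3^2 * 23 * 397; number of divisors = (2+1) * (1+1) * (1+1) = 12; answer 12
Step 2: Y1 = 12; r = -15; f(3) = -2*(4) - 3*(17) - 1*(-15) = -44; iterating: f(3)=-44, f(4)=59, f(5)=10, f(6)=-153, f(7)=217, f(8)=15, f(9)=-528, f(10)=794, f(11)=-19, f(12)=-1816, f(13)=2895, f(14)=-323; answer -323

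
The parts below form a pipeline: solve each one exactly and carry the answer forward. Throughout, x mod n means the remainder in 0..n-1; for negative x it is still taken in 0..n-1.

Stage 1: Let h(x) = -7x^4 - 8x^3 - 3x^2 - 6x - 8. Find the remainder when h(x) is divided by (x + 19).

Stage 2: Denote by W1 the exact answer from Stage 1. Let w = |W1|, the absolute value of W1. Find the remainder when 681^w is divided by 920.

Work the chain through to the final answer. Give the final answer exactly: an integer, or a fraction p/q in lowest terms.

Stage 1: remainder = value at the root: -7*(-19)^4 - 8*(-19)^3 - 3*(-19)^2 - 6*(-19)^1 - 8 = (-912247) + (54872) + (-1083) + (114) + (-8) = -858352; answer -858352
Stage 2: W1 = -858352; w = 858352; squarings mod 920: 681^1=681, 681^2=81, 681^4=121, 681^8=841, 681^16=721, 681^32=41, 681^64=761, 681^128=441, 681^256=361, 681^512=601, 681^1024=561, 681^2048=81, 681^4096=121, 681^8192=841, 681^16384=721, 681^32768=41, 681^65536=761, 681^131072=441, 681^262144=361, 681^524288=601; 681^858352 = 681^16 * 681^32 * 681^64 * 681^128 * 681^2048 * 681^4096 * 681^65536 * 681^262144 * 681^524288 = 1 (mod 920); answer 1

1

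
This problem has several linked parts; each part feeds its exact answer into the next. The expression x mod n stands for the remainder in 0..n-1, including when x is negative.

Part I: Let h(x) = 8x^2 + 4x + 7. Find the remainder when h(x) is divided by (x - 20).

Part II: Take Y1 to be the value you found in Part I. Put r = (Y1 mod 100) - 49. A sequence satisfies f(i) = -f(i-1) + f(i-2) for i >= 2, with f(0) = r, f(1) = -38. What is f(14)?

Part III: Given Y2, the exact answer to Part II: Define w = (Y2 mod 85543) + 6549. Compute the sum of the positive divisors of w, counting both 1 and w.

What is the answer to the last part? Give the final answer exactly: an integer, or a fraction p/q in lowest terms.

35328

Part I: remainder = value at the root: 8*(20)^2 + 4*(20)^1 + 7 = (3200) + (80) + (7) = 3287; answer 3287
Part II: Y1 = 3287; r = 38; f(2) = -1*(-38) + 1*(38) = 76; iterating: f(2)=76, f(3)=-114, f(4)=190, f(5)=-304, f(6)=494, f(7)=-798, f(8)=1292, f(9)=-2090, f(10)=3382, f(11)=-5472, f(12)=8854, f(13)=-14326, f(14)=23180; answer 23180
Part III: Y2 = 23180; w = 29729; 29729 = 7 * 31 * 137; sigma = (1 + 7) * (1 + 31) * (1 + 137) = 8 * 32 * 138 = 35328; answer 35328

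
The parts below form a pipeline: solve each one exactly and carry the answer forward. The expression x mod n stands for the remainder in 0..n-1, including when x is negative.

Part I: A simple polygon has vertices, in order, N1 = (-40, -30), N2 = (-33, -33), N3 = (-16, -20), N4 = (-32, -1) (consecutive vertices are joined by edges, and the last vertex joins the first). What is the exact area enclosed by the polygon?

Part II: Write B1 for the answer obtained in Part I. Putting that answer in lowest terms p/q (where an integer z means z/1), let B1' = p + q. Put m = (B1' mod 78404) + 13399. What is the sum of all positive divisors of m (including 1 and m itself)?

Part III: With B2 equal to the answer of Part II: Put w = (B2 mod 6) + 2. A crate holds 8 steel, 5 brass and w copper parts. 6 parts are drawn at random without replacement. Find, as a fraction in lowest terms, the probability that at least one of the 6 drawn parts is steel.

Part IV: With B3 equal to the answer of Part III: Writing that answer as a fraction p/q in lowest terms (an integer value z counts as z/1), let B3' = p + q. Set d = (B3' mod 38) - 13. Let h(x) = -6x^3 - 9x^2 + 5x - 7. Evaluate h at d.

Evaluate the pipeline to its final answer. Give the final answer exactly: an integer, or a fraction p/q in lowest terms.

935

Part I: cross terms: (-40*-33 - -33*-30)=330, (-33*-20 - -16*-33)=132, (-16*-1 - -32*-20)=-624, (-32*-30 - -40*-1)=920; twice the area = |758| = 758; area = 379; answer 379
Part II: B1 = 379; threaded value p + q = 380; m = 13779; 13779 = 3^2 * 1531; sigma = (1 + 3 + 9) * (1 + 1531) = 13 * 1532 = 19916; answer 19916
Part III: B2 = 19916; w = 4; total draws C(17,6) = 12376; complement C(9,6) = 84; favorable 12376 - 84 = 12292; P = 439/442; answer 439/442
Part IV: B3 = 439/442; threaded value p + q = 881; d = -6; -6*(-6)^3 - 9*(-6)^2 + 5*(-6)^1 - 7 = (1296) + (-324) + (-30) + (-7) = 935; answer 935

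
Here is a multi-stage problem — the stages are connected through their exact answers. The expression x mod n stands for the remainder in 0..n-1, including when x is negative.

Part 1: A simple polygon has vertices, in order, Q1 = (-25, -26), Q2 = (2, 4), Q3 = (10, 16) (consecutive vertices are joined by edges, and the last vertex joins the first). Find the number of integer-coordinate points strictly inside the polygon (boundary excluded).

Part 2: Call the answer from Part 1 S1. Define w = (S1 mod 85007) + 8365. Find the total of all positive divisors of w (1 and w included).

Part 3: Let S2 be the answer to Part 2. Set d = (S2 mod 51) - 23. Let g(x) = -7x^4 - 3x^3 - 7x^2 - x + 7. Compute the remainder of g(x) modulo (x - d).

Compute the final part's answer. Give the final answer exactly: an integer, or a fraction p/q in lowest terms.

Part 1: cross terms: (-25*4 - 2*-26)=-48, (2*16 - 10*4)=-8, (10*-26 - -25*16)=140; twice the area = |84| = 84; area = 42; boundary points = 3 + 4 + 7 = 14; strictly interior points = area - boundary/2 + 1 = 36; answer 36
Part 2: S1 = 36; w = 8401; 8401 = 31 * 271; sigma = (1 + 31) * (1 + 271) = 32 * 272 = 8704; answer 8704
Part 3: S2 = 8704; d = 11; remainder = value at the root: -7*(11)^4 - 3*(11)^3 - 7*(11)^2 - 1*(11)^1 + 7 = (-102487) + (-3993) + (-847) + (-11) + (7) = -107331; answer -107331

-107331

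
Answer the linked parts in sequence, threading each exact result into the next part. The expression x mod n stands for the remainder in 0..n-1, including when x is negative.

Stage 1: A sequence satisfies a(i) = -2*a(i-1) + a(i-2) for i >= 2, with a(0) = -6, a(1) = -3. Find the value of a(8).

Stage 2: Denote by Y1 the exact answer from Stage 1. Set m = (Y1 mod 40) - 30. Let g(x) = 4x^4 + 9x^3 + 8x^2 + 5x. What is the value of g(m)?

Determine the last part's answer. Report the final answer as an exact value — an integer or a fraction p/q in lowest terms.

Stage 1: a(2) = -2*(-3) + 1*(-6) = 0; iterating: a(2)=0, a(3)=-3, a(4)=6, a(5)=-15, a(6)=36, a(7)=-87, a(8)=210; answer 210
Stage 2: Y1 = 210; m = -20; 4*(-20)^4 + 9*(-20)^3 + 8*(-20)^2 + 5*(-20)^1 = (640000) + (-72000) + (3200) + (-100) = 571100; answer 571100

571100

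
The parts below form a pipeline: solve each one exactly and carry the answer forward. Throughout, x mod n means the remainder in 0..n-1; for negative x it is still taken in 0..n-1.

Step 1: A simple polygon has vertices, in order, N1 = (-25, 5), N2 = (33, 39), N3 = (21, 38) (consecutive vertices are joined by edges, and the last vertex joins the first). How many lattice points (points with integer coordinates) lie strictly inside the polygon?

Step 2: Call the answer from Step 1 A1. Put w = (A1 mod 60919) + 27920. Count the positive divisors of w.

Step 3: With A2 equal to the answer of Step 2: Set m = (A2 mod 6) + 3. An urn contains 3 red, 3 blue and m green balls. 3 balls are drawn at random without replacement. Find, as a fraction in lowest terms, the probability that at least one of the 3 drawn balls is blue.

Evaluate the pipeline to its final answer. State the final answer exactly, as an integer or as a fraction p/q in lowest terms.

109/165

Step 1: cross terms: (-25*39 - 33*5)=-1140, (33*38 - 21*39)=435, (21*5 - -25*38)=1055; twice the area = |350| = 350; area = 175; boundary points = 2 + 1 + 1 = 4; strictly interior points = area - boundary/2 + 1 = 174; answer 174
Step 2: A1 = 174; w = 28094; 28094 = 2 * 11 * 1277; number of divisors = (1+1) * (1+1) * (1+1) = 8; answer 8
Step 3: A2 = 8; m = 5; total draws C(11,3) = 165; complement C(8,3) = 56; favorable 165 - 56 = 109; P = 109/165; answer 109/165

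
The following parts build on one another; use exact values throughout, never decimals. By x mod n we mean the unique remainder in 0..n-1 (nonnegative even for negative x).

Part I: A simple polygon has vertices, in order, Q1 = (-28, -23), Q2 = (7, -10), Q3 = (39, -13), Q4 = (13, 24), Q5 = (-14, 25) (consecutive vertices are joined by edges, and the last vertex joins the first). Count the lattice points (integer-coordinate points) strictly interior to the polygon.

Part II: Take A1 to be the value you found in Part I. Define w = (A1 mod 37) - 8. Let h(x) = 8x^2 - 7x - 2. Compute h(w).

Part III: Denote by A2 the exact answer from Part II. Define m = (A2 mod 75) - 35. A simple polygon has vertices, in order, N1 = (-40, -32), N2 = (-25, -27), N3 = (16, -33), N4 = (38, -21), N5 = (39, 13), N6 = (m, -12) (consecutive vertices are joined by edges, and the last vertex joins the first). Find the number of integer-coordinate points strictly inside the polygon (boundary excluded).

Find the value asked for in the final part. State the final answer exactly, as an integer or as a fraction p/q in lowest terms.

1224

Part I: cross terms: (-28*-10 - 7*-23)=441, (7*-13 - 39*-10)=299, (39*24 - 13*-13)=1105, (13*25 - -14*24)=661, (-14*-23 - -28*25)=1022; twice the area = |3528| = 3528; area = 1764; boundary points = 1 + 1 + 1 + 1 + 2 = 6; strictly interior points = area - boundary/2 + 1 = 1762; answer 1762
Part II: A1 = 1762; w = 15; 8*(15)^2 - 7*(15)^1 - 2 = (1800) + (-105) + (-2) = 1693; answer 1693
Part III: A2 = 1693; m = 8; cross terms: (-40*-27 - -25*-32)=280, (-25*-33 - 16*-27)=1257, (16*-21 - 38*-33)=918, (38*13 - 39*-21)=1313, (39*-12 - 8*13)=-572, (8*-32 - -40*-12)=-736; twice the area = |2460| = 2460; area = 1230; boundary points = 5 + 1 + 2 + 1 + 1 + 4 = 14; strictly interior points = area - boundary/2 + 1 = 1224; answer 1224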